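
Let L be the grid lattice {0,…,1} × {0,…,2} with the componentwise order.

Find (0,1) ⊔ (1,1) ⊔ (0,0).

(1,1)

In a product of chains, the join is componentwise max, giving (1,1).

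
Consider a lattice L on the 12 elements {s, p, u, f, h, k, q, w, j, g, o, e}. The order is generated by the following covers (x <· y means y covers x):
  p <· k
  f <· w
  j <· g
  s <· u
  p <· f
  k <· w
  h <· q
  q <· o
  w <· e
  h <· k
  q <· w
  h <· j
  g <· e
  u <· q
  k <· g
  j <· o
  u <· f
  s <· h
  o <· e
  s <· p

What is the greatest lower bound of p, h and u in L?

Common lower bounds of {p, h, u}: s.
The greatest among these is s.

s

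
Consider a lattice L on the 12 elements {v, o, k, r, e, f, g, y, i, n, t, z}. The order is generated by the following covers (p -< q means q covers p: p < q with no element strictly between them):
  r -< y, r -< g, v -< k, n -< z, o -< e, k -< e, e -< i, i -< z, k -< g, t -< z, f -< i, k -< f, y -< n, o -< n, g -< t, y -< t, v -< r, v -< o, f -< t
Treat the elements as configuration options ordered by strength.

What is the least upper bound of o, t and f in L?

z

Common upper bounds of {o, t, f}: z.
The least among these is z.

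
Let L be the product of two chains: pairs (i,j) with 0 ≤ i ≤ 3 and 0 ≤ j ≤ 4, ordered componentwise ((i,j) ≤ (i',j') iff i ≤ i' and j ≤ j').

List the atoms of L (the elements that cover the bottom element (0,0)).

The atoms are exactly the elements that cover (0,0): (0,1), (1,0).

(0,1), (1,0)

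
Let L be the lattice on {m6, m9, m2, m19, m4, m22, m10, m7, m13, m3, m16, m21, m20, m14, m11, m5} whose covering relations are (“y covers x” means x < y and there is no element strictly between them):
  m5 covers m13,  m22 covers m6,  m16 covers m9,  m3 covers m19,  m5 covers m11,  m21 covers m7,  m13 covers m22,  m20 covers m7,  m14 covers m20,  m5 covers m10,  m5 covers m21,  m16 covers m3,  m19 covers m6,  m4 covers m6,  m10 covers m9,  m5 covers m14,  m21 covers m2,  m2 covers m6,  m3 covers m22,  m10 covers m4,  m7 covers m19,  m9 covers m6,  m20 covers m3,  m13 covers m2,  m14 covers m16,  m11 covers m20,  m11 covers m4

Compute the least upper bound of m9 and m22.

Common upper bounds of {m9, m22}: m14, m16, m5.
The least among these is m16.

m16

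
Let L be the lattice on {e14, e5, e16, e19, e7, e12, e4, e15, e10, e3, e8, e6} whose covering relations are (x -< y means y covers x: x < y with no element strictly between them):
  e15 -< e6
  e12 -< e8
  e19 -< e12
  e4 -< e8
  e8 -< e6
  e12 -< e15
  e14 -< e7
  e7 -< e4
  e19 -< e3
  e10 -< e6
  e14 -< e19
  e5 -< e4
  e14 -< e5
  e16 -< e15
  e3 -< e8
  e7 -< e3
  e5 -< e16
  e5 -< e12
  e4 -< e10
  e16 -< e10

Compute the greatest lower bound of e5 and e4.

Common lower bounds of {e5, e4}: e14, e5.
The greatest among these is e5.

e5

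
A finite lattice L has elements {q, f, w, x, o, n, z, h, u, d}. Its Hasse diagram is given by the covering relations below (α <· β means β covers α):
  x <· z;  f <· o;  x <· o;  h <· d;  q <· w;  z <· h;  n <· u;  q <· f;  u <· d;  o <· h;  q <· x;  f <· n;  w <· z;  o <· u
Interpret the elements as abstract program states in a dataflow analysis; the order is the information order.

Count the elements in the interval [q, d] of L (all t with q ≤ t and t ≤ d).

The interval [q, d] = {d, f, h, n, o, q, u, w, x, z}, which has 10 elements.

10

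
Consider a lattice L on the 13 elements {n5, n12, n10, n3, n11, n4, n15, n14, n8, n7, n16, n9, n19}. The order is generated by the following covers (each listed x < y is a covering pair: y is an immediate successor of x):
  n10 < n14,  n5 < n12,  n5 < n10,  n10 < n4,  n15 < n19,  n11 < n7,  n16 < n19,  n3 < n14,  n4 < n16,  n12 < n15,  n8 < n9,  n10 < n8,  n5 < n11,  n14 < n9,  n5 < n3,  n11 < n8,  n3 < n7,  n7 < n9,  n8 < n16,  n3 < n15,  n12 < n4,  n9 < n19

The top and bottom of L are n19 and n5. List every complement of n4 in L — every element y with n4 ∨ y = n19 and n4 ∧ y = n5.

Need y with n4 ∨ y = n19 and n4 ∧ y = n5.
Checking each element gives: n3, n7.

n3, n7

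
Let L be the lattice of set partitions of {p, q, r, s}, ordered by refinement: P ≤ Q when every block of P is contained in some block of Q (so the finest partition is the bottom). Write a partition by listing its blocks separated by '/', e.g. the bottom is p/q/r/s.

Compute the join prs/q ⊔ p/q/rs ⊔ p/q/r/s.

Common upper bounds of {prs/q, p/q/rs, p/q/r/s}: pqrs, prs/q.
The least among these is prs/q.

prs/q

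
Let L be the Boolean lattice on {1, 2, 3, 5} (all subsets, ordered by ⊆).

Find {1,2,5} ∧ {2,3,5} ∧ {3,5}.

{5}

Common lower bounds of {{1,2,5}, {2,3,5}, {3,5}}: {5}, ∅.
The greatest among these is {5}.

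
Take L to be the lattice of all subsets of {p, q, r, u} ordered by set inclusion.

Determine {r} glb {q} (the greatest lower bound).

∅

Common lower bounds of {{r}, {q}}: ∅.
The greatest among these is ∅.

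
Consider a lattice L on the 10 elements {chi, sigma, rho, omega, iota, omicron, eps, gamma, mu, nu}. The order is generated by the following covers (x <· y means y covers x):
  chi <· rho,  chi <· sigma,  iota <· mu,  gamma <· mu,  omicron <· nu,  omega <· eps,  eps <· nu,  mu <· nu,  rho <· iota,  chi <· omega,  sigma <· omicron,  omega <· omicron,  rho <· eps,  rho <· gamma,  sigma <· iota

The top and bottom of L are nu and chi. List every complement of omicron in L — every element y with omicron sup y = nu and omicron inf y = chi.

gamma, rho

Need y with omicron ∨ y = nu and omicron ∧ y = chi.
Checking each element gives: gamma, rho.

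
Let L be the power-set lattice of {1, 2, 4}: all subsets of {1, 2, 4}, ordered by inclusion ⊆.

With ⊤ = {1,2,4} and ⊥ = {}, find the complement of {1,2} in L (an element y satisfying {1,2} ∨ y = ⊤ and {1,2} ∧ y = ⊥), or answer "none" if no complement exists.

{4}

Need y with {1,2} ∨ y = {1,2,4} and {1,2} ∧ y = {}.
Checking each element gives: {4}.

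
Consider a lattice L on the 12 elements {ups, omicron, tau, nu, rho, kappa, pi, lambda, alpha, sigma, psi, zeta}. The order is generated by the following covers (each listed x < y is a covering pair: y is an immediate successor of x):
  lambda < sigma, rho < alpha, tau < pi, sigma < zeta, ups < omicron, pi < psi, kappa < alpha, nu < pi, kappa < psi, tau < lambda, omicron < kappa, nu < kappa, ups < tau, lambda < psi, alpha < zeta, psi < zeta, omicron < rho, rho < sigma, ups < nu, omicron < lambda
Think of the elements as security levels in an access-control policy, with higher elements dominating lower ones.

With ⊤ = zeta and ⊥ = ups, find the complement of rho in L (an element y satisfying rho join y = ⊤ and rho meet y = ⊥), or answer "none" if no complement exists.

pi

Need y with rho ∨ y = zeta and rho ∧ y = ups.
Checking each element gives: pi.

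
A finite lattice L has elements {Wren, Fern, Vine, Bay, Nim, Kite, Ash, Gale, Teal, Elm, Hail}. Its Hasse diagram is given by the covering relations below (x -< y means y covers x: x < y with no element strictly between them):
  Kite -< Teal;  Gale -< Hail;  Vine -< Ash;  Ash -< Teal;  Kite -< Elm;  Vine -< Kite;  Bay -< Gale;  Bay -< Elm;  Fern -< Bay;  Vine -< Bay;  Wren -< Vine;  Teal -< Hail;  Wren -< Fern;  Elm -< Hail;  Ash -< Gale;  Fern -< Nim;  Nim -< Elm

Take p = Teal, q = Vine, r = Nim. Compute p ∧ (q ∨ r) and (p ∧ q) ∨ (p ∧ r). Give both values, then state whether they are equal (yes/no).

Kite; Vine; no

q ∨ r = Elm, so p ∧ (q ∨ r) = Teal ∧ Elm = Kite.
p ∧ q = Vine and p ∧ r = Wren, so (p ∧ q) ∨ (p ∧ r) = Vine ∨ Wren = Vine.
Equal: no.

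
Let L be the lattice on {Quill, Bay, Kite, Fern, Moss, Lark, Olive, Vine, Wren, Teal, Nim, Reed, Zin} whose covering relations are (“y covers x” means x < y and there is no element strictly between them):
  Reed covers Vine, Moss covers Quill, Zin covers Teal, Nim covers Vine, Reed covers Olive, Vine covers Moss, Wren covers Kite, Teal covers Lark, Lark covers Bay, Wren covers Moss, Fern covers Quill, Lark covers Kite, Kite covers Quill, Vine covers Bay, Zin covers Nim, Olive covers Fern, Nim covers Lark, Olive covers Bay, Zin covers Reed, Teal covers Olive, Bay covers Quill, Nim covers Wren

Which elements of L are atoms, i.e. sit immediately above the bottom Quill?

The atoms are exactly the elements that cover Quill: Bay, Fern, Kite, Moss.

Bay, Fern, Kite, Moss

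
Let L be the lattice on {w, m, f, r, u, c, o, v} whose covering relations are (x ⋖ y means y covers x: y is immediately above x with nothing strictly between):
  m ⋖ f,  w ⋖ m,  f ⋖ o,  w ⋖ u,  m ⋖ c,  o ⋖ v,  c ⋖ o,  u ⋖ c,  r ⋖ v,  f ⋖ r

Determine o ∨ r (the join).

Common upper bounds of {o, r}: v.
The least among these is v.

v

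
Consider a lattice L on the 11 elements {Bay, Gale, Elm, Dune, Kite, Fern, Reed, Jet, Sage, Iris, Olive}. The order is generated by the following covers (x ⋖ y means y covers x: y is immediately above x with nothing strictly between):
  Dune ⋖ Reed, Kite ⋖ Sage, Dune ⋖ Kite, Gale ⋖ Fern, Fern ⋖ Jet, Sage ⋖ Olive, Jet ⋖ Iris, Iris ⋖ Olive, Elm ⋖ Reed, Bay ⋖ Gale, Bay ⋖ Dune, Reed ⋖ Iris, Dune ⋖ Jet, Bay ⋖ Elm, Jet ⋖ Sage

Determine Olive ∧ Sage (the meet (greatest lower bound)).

Sage

Common lower bounds of {Olive, Sage}: Bay, Dune, Fern, Gale, Jet, Kite, Sage.
The greatest among these is Sage.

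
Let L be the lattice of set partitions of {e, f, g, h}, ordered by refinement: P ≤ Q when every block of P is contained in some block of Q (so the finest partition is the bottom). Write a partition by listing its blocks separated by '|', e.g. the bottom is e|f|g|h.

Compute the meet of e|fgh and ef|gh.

The meet (common refinement) of e|fgh and ef|gh intersects blocks pairwise, giving e|f|gh.

e|f|gh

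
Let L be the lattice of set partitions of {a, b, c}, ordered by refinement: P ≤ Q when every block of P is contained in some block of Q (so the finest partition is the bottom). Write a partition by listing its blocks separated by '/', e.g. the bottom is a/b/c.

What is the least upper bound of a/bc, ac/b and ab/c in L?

Common upper bounds of {a/bc, ac/b, ab/c}: abc.
The least among these is abc.

abc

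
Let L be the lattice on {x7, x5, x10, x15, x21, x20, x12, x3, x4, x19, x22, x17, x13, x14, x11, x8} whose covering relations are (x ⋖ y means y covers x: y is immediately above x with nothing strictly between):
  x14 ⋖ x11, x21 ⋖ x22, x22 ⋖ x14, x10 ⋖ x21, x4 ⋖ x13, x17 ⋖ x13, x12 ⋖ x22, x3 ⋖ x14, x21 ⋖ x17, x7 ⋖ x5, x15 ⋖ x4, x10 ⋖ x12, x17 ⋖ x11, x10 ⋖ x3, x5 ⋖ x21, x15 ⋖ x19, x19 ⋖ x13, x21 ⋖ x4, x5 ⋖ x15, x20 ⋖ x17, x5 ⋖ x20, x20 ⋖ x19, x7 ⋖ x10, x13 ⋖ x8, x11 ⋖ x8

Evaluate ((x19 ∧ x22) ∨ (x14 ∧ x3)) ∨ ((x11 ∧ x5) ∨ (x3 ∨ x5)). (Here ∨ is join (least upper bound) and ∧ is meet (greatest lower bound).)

x14

x19 ∧ x22 = x5
x14 ∧ x3 = x3
x5 ∨ x3 = x14
x11 ∧ x5 = x5
x3 ∨ x5 = x14
x5 ∨ x14 = x14
x14 ∨ x14 = x14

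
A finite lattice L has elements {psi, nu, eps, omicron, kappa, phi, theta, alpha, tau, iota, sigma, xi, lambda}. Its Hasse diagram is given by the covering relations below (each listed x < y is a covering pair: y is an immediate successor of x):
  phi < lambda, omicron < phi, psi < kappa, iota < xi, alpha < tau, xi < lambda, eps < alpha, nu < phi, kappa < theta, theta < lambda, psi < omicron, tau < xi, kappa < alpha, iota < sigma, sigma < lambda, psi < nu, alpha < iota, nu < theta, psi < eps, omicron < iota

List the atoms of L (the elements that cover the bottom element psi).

The atoms are exactly the elements that cover psi: eps, kappa, nu, omicron.

eps, kappa, nu, omicron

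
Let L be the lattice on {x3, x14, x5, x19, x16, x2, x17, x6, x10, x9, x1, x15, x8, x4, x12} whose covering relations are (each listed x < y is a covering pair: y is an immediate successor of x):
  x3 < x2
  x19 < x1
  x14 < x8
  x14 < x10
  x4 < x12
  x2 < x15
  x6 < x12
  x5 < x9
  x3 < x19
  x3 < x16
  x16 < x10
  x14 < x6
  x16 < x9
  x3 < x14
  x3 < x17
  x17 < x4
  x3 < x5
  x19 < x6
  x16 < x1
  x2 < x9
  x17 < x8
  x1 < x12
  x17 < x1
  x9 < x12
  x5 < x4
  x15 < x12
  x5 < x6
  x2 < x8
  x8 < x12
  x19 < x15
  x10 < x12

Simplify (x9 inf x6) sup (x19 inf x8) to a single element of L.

x9 ∧ x6 = x5
x19 ∧ x8 = x3
x5 ∨ x3 = x5

x5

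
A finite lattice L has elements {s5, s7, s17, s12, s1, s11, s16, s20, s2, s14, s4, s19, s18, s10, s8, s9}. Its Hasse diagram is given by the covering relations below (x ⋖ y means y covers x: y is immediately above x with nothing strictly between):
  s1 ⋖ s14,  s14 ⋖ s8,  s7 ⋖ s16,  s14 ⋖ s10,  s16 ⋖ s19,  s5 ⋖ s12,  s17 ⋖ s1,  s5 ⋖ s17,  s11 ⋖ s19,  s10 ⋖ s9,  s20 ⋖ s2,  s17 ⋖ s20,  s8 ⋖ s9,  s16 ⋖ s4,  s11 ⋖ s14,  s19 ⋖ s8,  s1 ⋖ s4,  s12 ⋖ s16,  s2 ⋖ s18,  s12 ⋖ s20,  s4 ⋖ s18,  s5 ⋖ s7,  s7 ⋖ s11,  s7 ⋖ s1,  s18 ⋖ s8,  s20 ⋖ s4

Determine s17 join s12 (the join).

s20

Common upper bounds of {s17, s12}: s18, s2, s20, s4, s8, s9.
The least among these is s20.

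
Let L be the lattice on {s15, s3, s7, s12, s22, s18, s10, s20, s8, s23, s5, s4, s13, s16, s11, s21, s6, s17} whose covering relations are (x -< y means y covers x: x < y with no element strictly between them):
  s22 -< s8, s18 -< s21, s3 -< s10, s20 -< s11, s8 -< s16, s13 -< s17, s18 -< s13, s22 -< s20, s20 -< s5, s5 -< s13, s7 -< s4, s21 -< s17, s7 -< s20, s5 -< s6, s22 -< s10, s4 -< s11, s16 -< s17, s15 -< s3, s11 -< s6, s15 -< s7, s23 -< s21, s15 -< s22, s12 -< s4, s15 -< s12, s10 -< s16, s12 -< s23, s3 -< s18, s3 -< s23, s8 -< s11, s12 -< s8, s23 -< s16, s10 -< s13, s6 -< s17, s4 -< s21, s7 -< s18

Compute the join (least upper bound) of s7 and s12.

s4

Common upper bounds of {s7, s12}: s11, s17, s21, s4, s6.
The least among these is s4.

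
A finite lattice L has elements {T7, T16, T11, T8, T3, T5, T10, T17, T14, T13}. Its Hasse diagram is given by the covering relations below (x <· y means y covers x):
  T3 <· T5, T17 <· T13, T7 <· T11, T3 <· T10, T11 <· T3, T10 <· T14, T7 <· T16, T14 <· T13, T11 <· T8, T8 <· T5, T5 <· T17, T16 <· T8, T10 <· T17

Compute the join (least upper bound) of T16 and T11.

T8

Common upper bounds of {T16, T11}: T13, T17, T5, T8.
The least among these is T8.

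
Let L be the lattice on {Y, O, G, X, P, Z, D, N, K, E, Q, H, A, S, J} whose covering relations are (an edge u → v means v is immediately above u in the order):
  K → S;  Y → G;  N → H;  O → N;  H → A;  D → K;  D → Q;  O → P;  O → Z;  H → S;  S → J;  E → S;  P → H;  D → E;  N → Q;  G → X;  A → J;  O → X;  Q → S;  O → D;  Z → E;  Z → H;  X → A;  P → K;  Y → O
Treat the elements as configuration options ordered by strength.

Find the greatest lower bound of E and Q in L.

D

Common lower bounds of {E, Q}: D, O, Y.
The greatest among these is D.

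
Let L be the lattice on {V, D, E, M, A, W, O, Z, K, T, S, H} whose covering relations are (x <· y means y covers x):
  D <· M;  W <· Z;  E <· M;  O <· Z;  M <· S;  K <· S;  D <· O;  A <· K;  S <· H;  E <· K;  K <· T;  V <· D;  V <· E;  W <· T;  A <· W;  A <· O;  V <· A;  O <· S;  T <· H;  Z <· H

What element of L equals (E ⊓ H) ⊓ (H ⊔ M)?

E ∧ H = E
H ∨ M = H
E ∧ H = E

E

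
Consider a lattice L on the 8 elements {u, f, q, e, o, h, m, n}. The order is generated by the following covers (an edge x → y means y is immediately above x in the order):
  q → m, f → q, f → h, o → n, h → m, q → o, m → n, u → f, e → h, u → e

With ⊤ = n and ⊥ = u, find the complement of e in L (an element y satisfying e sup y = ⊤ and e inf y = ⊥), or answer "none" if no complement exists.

o

Need y with e ∨ y = n and e ∧ y = u.
Checking each element gives: o.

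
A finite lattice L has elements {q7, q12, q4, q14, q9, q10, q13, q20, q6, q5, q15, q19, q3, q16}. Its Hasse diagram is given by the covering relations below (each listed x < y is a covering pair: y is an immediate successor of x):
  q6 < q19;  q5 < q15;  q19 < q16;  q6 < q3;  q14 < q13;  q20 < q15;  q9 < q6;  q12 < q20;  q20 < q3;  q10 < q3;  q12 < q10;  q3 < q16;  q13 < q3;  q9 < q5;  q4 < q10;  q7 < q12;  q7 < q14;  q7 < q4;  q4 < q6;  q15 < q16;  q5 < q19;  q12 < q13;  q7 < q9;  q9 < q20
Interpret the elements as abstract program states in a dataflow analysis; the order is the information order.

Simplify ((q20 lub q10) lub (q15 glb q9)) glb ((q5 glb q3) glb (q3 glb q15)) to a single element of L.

q20 ∨ q10 = q3
q15 ∧ q9 = q9
q3 ∨ q9 = q3
q5 ∧ q3 = q9
q3 ∧ q15 = q20
q9 ∧ q20 = q9
q3 ∧ q9 = q9

q9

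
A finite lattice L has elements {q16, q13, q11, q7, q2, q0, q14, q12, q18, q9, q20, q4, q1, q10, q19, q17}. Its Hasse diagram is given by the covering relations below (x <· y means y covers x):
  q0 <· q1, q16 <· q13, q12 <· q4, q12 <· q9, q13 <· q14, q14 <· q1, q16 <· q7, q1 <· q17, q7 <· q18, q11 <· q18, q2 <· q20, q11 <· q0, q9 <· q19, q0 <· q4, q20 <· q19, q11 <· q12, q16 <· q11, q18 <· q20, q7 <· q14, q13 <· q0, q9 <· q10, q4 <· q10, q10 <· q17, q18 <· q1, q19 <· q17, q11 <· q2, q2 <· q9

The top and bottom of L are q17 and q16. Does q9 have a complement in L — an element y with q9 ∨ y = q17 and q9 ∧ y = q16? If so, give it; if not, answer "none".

q14

Need y with q9 ∨ y = q17 and q9 ∧ y = q16.
Checking each element gives: q14.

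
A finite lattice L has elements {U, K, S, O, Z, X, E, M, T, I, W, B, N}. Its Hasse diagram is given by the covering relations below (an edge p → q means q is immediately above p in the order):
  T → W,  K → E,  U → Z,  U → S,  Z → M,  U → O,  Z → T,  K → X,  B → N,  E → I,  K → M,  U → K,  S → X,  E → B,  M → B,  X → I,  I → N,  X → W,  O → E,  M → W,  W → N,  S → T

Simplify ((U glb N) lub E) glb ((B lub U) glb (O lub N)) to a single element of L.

U ∧ N = U
U ∨ E = E
B ∨ U = B
O ∨ N = N
B ∧ N = B
E ∧ B = E

E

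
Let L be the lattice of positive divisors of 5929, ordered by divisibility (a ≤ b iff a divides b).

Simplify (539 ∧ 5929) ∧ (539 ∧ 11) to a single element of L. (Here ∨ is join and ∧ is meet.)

539 ∧ 5929 = 539
539 ∧ 11 = 11
539 ∧ 11 = 11

11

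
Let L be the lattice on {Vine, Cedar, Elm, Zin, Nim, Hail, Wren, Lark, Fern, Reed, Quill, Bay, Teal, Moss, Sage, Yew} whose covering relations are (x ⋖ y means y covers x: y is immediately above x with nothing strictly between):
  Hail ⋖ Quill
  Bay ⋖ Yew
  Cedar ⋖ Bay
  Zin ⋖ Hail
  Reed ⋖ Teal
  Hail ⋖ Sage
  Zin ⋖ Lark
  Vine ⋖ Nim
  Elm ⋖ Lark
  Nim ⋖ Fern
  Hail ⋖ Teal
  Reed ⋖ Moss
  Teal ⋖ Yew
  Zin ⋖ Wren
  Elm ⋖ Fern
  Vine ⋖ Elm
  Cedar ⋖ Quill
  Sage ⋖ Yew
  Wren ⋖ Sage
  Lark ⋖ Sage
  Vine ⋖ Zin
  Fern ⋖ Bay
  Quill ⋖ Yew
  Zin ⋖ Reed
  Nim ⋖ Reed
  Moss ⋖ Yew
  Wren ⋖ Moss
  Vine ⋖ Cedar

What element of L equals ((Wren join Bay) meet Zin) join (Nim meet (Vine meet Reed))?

Zin

Wren ∨ Bay = Yew
Yew ∧ Zin = Zin
Vine ∧ Reed = Vine
Nim ∧ Vine = Vine
Zin ∨ Vine = Zin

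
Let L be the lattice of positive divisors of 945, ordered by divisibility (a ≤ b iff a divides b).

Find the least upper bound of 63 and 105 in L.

In the divisibility order, the join is the least common multiple: lcm(63, 105) = 315.

315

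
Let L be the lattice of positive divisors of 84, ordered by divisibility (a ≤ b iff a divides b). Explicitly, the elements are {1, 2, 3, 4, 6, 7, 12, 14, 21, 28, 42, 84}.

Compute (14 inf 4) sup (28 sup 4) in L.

14 ∧ 4 = 2
28 ∨ 4 = 28
2 ∨ 28 = 28

28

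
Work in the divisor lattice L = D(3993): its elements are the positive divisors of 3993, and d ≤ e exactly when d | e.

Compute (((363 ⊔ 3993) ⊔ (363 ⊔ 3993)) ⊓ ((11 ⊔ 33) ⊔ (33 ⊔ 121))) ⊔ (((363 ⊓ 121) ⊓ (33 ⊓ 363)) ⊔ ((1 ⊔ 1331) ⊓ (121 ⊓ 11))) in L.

363 ∨ 3993 = 3993
363 ∨ 3993 = 3993
3993 ∨ 3993 = 3993
11 ∨ 33 = 33
33 ∨ 121 = 363
33 ∨ 363 = 363
3993 ∧ 363 = 363
363 ∧ 121 = 121
33 ∧ 363 = 33
121 ∧ 33 = 11
1 ∨ 1331 = 1331
121 ∧ 11 = 11
1331 ∧ 11 = 11
11 ∨ 11 = 11
363 ∨ 11 = 363

363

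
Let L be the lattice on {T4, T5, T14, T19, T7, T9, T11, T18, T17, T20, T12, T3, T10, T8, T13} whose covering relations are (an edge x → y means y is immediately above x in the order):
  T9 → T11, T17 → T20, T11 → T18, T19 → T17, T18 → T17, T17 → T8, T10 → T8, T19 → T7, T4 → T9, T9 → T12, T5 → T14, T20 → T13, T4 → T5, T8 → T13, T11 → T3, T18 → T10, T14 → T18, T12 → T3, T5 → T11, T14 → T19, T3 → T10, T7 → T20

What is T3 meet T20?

Common lower bounds of {T3, T20}: T11, T4, T5, T9.
The greatest among these is T11.

T11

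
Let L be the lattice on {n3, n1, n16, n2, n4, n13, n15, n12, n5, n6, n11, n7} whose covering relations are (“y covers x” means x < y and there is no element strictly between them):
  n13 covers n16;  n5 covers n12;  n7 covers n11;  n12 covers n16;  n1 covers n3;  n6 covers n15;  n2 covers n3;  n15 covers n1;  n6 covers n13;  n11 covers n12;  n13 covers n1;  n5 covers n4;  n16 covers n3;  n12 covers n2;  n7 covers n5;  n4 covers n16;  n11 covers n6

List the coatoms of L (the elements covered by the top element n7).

n11, n5

The coatoms are exactly the elements covered by n7: n11, n5.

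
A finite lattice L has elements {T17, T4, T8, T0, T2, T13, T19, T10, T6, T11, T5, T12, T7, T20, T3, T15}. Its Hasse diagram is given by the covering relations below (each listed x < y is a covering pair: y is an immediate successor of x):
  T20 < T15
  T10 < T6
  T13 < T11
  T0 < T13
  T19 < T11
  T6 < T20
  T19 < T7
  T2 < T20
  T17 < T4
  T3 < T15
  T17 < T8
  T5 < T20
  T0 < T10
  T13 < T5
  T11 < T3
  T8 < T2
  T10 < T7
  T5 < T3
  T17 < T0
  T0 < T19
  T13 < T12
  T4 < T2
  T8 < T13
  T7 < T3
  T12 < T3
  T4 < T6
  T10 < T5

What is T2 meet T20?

Common lower bounds of {T2, T20}: T17, T2, T4, T8.
The greatest among these is T2.

T2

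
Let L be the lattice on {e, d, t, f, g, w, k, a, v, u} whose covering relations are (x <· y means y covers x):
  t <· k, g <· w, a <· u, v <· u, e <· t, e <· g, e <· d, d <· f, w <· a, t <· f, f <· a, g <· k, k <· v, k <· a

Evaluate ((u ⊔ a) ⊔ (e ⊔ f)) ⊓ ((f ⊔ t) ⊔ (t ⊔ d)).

u ∨ a = u
e ∨ f = f
u ∨ f = u
f ∨ t = f
t ∨ d = f
f ∨ f = f
u ∧ f = f

f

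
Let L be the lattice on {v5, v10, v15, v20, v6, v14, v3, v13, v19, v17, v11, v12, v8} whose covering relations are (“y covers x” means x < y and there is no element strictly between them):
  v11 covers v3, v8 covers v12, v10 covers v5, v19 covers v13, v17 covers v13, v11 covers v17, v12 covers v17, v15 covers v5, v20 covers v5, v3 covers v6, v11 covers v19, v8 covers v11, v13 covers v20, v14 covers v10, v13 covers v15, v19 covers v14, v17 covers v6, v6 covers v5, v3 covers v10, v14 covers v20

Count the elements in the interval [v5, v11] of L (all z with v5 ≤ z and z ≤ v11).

11

The interval [v5, v11] = {v10, v11, v13, v14, v15, v17, v19, v20, v3, v5, v6}, which has 11 elements.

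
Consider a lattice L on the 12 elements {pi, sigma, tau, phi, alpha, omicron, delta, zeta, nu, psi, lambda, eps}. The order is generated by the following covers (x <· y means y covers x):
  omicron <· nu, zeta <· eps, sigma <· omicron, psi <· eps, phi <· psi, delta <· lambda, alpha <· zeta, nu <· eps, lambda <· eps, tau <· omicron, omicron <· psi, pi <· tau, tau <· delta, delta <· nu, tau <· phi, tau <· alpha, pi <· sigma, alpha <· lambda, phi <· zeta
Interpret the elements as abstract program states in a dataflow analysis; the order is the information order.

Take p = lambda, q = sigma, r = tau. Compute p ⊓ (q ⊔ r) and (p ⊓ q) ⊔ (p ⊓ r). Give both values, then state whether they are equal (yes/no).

q ⊔ r = omicron, so p ⊓ (q ⊔ r) = lambda ⊓ omicron = tau.
p ⊓ q = pi and p ⊓ r = tau, so (p ⊓ q) ⊔ (p ⊓ r) = pi ⊔ tau = tau.
Equal: yes.

tau; tau; yes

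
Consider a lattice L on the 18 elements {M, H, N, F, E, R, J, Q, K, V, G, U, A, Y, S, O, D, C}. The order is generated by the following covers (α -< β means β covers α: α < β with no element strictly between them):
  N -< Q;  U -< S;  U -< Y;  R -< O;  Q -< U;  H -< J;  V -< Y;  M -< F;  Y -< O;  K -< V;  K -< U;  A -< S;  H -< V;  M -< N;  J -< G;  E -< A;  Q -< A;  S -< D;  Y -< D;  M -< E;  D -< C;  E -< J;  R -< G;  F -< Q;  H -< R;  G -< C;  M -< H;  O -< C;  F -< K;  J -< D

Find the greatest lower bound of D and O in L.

Common lower bounds of {D, O}: F, H, K, M, N, Q, U, V, Y.
The greatest among these is Y.

Y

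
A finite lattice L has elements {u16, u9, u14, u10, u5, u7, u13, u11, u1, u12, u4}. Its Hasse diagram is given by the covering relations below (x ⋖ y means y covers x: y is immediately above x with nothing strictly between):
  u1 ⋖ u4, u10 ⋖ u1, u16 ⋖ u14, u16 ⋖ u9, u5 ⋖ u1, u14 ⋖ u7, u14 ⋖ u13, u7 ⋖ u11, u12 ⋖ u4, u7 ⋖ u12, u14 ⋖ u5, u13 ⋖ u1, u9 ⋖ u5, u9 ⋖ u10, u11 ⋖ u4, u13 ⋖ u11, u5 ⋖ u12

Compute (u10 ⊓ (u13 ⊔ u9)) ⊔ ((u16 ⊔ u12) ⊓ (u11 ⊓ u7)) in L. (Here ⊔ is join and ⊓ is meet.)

u13 ∨ u9 = u1
u10 ∧ u1 = u10
u16 ∨ u12 = u12
u11 ∧ u7 = u7
u12 ∧ u7 = u7
u10 ∨ u7 = u4

u4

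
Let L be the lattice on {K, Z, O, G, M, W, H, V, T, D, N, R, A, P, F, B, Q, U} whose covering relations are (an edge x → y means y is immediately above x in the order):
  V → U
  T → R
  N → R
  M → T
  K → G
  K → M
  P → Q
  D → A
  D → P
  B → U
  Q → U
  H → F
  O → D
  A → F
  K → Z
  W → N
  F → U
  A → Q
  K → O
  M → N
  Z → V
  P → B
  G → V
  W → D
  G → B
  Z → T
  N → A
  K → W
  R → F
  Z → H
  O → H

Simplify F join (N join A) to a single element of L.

F

N ∨ A = A
F ∨ A = F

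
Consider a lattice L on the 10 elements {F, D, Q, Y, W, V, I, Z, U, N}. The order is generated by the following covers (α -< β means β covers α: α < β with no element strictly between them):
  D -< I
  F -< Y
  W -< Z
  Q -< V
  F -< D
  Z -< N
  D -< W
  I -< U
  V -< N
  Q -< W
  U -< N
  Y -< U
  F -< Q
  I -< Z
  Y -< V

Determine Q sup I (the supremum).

Z

Common upper bounds of {Q, I}: N, Z.
The least among these is Z.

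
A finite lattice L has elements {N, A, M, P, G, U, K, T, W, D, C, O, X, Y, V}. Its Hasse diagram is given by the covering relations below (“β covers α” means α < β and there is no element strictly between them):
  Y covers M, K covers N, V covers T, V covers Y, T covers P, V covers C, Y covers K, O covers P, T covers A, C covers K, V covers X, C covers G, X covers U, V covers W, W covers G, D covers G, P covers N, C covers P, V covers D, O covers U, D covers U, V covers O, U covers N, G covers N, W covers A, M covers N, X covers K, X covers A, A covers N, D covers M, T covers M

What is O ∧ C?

Common lower bounds of {O, C}: N, P.
The greatest among these is P.

P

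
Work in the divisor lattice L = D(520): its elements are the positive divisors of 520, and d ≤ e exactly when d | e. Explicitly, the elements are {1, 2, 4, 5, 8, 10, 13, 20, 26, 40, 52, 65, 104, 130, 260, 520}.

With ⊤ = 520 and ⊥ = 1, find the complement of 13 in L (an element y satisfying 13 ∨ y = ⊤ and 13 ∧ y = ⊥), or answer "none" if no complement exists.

Need y with 13 ∨ y = 520 and 13 ∧ y = 1.
Checking each element gives: 40.

40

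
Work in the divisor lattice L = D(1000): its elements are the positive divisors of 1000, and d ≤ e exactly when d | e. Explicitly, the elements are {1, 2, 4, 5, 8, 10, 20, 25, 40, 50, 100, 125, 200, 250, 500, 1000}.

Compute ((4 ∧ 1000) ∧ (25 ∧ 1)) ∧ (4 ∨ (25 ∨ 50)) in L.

1

4 ∧ 1000 = 4
25 ∧ 1 = 1
4 ∧ 1 = 1
25 ∨ 50 = 50
4 ∨ 50 = 100
1 ∧ 100 = 1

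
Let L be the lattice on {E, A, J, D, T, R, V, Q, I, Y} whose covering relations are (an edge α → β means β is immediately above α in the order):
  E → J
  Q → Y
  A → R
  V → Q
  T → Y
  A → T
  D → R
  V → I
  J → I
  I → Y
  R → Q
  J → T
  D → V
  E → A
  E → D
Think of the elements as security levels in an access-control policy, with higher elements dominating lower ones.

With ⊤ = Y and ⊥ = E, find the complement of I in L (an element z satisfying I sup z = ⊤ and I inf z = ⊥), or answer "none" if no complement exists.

Need z with I ∨ z = Y and I ∧ z = E.
Checking each element gives: A.

A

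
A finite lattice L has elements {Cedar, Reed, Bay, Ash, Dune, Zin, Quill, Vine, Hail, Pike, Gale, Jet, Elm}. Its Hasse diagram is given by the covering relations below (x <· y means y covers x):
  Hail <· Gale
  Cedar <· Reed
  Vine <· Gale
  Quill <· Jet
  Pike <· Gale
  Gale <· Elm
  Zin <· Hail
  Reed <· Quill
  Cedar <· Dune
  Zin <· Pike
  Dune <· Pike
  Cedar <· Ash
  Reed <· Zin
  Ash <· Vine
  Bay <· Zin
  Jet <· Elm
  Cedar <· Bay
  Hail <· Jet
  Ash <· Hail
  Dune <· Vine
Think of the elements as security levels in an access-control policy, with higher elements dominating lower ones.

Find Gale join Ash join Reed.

Gale

Common upper bounds of {Gale, Ash, Reed}: Elm, Gale.
The least among these is Gale.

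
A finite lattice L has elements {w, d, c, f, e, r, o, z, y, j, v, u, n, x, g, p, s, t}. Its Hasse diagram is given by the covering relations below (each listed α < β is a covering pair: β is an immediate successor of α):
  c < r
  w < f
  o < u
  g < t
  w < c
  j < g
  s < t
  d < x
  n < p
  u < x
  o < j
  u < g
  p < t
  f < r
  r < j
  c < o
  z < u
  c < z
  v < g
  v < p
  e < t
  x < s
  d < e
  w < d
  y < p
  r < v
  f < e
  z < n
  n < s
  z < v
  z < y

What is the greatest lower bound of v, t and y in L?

z

Common lower bounds of {v, t, y}: c, w, z.
The greatest among these is z.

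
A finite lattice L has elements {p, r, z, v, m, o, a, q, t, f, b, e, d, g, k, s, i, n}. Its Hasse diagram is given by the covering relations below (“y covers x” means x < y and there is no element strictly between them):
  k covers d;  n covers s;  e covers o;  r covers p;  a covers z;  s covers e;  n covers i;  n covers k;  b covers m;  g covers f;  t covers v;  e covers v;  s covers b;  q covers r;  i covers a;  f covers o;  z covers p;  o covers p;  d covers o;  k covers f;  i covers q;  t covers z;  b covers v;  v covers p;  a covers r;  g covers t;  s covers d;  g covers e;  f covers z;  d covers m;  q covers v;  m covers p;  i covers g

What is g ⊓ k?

f

Common lower bounds of {g, k}: f, o, p, z.
The greatest among these is f.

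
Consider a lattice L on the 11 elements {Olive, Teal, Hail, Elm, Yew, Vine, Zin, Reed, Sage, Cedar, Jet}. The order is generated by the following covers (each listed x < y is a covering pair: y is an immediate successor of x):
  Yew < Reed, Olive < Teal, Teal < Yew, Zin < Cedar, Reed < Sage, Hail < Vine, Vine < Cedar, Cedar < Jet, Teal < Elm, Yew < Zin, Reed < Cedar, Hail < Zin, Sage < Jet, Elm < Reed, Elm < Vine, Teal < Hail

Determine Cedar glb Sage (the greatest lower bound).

Common lower bounds of {Cedar, Sage}: Elm, Olive, Reed, Teal, Yew.
The greatest among these is Reed.

Reed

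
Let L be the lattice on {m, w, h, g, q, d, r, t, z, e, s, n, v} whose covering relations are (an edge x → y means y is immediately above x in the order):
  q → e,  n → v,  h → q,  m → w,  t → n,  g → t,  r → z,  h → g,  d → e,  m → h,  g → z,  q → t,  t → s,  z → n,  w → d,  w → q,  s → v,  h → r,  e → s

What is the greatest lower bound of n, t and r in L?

h

Common lower bounds of {n, t, r}: h, m.
The greatest among these is h.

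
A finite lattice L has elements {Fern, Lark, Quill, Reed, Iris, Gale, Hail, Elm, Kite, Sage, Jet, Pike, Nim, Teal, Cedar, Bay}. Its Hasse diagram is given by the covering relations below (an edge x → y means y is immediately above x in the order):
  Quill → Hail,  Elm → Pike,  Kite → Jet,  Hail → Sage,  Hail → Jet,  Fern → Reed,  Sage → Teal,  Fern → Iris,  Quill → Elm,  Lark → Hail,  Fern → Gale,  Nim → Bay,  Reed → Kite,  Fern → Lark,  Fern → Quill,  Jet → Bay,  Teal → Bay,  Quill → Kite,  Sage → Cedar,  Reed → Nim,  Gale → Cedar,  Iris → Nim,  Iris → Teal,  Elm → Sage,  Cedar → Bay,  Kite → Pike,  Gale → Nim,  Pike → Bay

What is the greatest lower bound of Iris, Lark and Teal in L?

Common lower bounds of {Iris, Lark, Teal}: Fern.
The greatest among these is Fern.

Fern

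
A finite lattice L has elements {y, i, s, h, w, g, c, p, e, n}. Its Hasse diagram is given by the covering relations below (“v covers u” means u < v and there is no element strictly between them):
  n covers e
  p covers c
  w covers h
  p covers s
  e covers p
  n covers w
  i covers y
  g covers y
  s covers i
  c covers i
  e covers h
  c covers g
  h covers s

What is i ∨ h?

Common upper bounds of {i, h}: e, h, n, w.
The least among these is h.

h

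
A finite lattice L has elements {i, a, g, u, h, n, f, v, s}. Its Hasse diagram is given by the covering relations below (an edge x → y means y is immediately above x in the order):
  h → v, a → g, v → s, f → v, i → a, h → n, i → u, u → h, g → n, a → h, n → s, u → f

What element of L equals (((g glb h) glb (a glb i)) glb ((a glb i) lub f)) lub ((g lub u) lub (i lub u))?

n

g ∧ h = a
a ∧ i = i
a ∧ i = i
a ∧ i = i
i ∨ f = f
i ∧ f = i
g ∨ u = n
i ∨ u = u
n ∨ u = n
i ∨ n = n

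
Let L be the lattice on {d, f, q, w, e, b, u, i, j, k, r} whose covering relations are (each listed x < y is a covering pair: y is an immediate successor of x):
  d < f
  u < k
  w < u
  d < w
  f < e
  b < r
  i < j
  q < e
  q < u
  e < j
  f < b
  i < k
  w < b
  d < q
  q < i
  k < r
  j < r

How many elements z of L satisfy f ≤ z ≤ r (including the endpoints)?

The interval [f, r] = {b, e, f, j, r}, which has 5 elements.

5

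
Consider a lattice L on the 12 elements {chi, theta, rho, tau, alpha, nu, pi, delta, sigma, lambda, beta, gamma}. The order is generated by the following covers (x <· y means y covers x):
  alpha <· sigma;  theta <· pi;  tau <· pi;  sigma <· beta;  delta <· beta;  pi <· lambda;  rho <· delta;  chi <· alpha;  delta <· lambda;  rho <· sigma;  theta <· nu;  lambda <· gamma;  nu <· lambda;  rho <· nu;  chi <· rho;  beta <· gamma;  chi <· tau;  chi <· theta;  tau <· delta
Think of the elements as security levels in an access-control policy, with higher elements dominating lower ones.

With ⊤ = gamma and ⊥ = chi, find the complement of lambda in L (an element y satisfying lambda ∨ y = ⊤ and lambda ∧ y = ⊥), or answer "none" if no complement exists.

alpha

Need y with lambda ∨ y = gamma and lambda ∧ y = chi.
Checking each element gives: alpha.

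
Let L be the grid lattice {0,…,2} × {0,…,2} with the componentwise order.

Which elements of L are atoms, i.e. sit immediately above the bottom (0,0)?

The atoms are exactly the elements that cover (0,0): (0,1), (1,0).

(0,1), (1,0)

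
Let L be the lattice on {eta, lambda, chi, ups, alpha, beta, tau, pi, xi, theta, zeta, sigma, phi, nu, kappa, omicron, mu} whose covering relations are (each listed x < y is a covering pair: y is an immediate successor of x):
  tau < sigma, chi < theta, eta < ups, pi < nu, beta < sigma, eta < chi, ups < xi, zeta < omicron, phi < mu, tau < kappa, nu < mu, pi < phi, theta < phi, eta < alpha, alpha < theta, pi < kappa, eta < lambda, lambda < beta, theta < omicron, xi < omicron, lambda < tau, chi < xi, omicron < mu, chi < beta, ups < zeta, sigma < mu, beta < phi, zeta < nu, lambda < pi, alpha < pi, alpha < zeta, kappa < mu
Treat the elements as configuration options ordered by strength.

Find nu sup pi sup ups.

nu

Common upper bounds of {nu, pi, ups}: mu, nu.
The least among these is nu.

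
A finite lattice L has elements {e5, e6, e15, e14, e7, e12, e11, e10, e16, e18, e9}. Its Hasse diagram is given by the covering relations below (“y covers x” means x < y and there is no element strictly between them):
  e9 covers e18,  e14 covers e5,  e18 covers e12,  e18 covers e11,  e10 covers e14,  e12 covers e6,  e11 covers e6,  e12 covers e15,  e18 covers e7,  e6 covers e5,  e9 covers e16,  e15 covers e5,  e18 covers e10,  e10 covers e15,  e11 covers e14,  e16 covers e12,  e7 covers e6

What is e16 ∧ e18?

Common lower bounds of {e16, e18}: e12, e15, e5, e6.
The greatest among these is e12.

e12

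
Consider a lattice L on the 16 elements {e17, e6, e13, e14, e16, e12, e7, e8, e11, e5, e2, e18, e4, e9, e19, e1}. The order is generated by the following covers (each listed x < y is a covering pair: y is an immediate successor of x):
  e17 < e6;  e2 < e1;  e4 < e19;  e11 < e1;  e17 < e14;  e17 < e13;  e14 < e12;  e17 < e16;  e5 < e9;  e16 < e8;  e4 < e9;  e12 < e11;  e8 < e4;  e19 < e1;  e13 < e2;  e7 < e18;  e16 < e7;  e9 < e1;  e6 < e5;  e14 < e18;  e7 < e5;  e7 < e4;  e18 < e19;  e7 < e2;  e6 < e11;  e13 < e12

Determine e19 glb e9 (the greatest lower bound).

e4

Common lower bounds of {e19, e9}: e16, e17, e4, e7, e8.
The greatest among these is e4.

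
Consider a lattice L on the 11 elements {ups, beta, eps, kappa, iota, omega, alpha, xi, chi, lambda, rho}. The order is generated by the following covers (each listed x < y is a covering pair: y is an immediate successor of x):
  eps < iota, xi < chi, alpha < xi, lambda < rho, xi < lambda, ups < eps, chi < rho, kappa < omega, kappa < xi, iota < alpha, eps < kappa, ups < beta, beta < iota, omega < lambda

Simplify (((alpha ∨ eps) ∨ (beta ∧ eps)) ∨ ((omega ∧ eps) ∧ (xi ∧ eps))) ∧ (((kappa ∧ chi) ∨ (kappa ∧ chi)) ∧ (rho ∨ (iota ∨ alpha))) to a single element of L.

eps

alpha ∨ eps = alpha
beta ∧ eps = ups
alpha ∨ ups = alpha
omega ∧ eps = eps
xi ∧ eps = eps
eps ∧ eps = eps
alpha ∨ eps = alpha
kappa ∧ chi = kappa
kappa ∧ chi = kappa
kappa ∨ kappa = kappa
iota ∨ alpha = alpha
rho ∨ alpha = rho
kappa ∧ rho = kappa
alpha ∧ kappa = eps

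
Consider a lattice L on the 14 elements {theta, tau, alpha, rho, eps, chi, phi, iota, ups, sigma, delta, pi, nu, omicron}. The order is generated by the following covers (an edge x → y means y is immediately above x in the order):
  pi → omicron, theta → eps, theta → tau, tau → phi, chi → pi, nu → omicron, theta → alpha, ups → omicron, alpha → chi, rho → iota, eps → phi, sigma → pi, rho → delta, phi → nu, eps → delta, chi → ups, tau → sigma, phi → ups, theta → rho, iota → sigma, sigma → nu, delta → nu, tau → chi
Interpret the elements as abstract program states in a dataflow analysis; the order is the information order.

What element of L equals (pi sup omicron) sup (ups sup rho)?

omicron

pi ∨ omicron = omicron
ups ∨ rho = omicron
omicron ∨ omicron = omicron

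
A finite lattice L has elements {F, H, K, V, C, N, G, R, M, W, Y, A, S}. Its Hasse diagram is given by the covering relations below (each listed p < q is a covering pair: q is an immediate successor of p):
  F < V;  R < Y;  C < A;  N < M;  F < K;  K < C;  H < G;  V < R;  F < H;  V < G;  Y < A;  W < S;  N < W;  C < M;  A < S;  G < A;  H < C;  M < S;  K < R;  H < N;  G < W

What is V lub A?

Common upper bounds of {V, A}: A, S.
The least among these is A.

A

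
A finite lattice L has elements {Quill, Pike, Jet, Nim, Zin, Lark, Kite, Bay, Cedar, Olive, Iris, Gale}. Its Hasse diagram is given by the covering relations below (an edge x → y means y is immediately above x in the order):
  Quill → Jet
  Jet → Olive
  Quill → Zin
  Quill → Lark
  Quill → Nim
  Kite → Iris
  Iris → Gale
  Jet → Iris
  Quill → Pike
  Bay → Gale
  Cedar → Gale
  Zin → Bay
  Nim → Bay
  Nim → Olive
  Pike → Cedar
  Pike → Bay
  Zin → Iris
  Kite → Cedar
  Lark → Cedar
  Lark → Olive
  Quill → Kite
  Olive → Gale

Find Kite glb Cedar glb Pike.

Common lower bounds of {Kite, Cedar, Pike}: Quill.
The greatest among these is Quill.

Quill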